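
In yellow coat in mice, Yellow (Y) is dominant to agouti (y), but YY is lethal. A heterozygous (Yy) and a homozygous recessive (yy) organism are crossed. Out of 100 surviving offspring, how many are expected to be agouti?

Cross: Yy × yy
Punnett square offspring (before lethality): 2 Yy, 2 yy
No YY offspring are produced in this cross.
agouti: 2 out of 4 → fraction 1/2
Expected count = 1/2 × 100 = 50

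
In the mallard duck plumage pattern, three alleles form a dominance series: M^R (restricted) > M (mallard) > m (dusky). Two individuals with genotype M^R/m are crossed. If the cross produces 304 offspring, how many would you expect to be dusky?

Cross: M^R/m × M^R/m
Allele dominance: M^R > M > m
Offspring genotypes: 1 M^R/M^R, 2 M^R/m, 1 m/m
Phenotype counts: 3 restricted, 1 dusky
dusky: 1 out of 4 → fraction 1/4
Expected count = 1/4 × 304 = 76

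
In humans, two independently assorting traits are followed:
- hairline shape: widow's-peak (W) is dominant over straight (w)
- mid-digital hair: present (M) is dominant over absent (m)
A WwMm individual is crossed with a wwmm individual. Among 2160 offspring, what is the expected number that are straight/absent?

Dihybrid cross WwMm × wwmm — consider each gene separately:
hairline shape: Ww × ww → 2 Ww, 2 ww → 2 W_ : 2 ww (out of 4)
mid-digital hair: Mm × mm → 2 Mm, 2 mm → 2 M_ : 2 mm (out of 4)
Combine (counts out of 4 × 4 = 16): widow's-peak/present (W_M_) = 2×2 = 4; widow's-peak/absent (W_mm) = 2×2 = 4; straight/present (wwM_) = 2×2 = 4; straight/absent (wwmm) = 2×2 = 4
Phenotype counts (out of 16): 4 widow's-peak/present, 4 widow's-peak/absent, 4 straight/present, 4 straight/absent
straight/absent: 4 out of 16 → fraction 1/4
Expected count = 1/4 × 2160 = 540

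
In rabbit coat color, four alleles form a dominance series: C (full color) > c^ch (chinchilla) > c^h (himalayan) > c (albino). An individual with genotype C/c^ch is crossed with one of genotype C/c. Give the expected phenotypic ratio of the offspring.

Cross: C/c^ch × C/c
Allele dominance: C > c^ch > c^h > c
Offspring genotypes: 1 C/C, 1 C/c, 1 C/c^ch, 1 c^ch/c
Phenotype counts: 3 full color, 1 chinchilla
Ratio: 3 full color : 1 chinchilla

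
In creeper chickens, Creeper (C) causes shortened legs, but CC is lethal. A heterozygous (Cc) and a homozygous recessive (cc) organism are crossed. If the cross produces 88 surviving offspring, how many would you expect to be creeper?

Cross: Cc × cc
Punnett square offspring (before lethality): 2 Cc, 2 cc
No CC offspring are produced in this cross.
creeper: 2 out of 4 → fraction 1/2
Expected count = 1/2 × 88 = 44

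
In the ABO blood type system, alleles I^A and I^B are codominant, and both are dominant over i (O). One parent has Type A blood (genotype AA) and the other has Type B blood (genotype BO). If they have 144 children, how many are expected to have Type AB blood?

Cross: AA × BO
Possible offspring genotypes: 2 AB, 2 AO
Blood type counts: 2 Type AB, 2 Type A
Probability of Type AB: 2/4 = 1/2
Expected count = 1/2 × 144 = 72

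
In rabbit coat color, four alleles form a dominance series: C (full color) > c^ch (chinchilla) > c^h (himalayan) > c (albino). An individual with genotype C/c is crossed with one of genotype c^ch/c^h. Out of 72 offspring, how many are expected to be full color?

Cross: C/c × c^ch/c^h
Allele dominance: C > c^ch > c^h > c
Offspring genotypes: 1 C/c^ch, 1 C/c^h, 1 c^ch/c, 1 c^h/c
Phenotype counts: 2 full color, 1 chinchilla, 1 himalayan
full color: 2 out of 4 → fraction 1/2
Expected count = 1/2 × 72 = 36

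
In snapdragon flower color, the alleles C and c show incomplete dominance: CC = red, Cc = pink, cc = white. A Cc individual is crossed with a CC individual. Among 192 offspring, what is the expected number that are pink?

Punnett square for Cc × CC:
Offspring genotypes: 2 CC, 2 Cc
Phenotype counts: 2 red, 2 pink
pink: 2 out of 4 → fraction 1/2
Expected count = 1/2 × 192 = 96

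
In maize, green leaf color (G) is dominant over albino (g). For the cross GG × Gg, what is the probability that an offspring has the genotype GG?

Punnett square for GG × Gg:
Offspring genotypes: 2 GG, 2 Gg
Total offspring: 4
Count with target: 2
Probability: 2/4 = 1/2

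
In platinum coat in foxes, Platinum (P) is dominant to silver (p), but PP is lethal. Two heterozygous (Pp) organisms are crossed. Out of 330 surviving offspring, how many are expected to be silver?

Cross: Pp × Pp
Punnett square offspring (before lethality): 1 PP, 2 Pp, 1 pp
The PP genotype is lethal (embryos die); surviving offspring: 2 Pp, 1 pp
silver: 1 out of 3 → fraction 1/3
Expected count = 1/3 × 330 = 110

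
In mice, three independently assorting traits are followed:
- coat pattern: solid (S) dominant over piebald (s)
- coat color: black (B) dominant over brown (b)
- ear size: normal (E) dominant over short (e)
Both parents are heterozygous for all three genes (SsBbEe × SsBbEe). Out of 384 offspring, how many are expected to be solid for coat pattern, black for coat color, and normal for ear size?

Trihybrid cross: SsBbEe × SsBbEe
Each trait segregates independently with a 3:1 phenotypic ratio, so each gene contributes 3/4 (dominant) or 1/4 (recessive).
Target: solid (coat pattern), black (coat color), normal (ear size)
Probability = product of independent per-trait probabilities
= 3/4 × 3/4 × 3/4 = 27/64
Expected count = 27/64 × 384 = 162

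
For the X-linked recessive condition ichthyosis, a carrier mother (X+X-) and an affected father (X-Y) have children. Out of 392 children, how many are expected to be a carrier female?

Cross: X+X- × X-Y
Offspring: 1 X+X-, 1 X+Y, 1 X-X-, 1 X-Y
Probability of a carrier female: 1/4
Expected count = 1/4 × 392 = 98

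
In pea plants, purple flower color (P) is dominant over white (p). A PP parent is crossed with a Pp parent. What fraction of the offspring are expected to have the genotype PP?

Punnett square for PP × Pp:
Offspring genotypes: 2 PP, 2 Pp
Total offspring: 4
Count with target: 2
Probability: 2/4 = 1/2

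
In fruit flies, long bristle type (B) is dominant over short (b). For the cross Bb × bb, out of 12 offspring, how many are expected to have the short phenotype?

Punnett square for Bb × bb:
Offspring genotypes: 2 Bb, 2 bb
Total offspring: 4
Count with target: 2
Probability: 2/4 = 1/2
Expected count = 1/2 × 12 = 6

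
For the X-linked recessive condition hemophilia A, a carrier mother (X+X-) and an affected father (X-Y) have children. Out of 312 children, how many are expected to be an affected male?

Cross: X+X- × X-Y
Offspring: 1 X+X-, 1 X+Y, 1 X-X-, 1 X-Y
Probability of an affected male: 1/4
Expected count = 1/4 × 312 = 78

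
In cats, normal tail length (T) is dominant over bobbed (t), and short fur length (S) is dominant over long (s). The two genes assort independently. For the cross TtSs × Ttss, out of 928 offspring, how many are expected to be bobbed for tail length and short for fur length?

Dihybrid cross TtSs × Ttss — consider each gene separately:
tail length: Tt × Tt → 1 TT, 2 Tt, 1 tt → 3 T_ : 1 tt (out of 4)
fur length: Ss × ss → 2 Ss, 2 ss → 2 S_ : 2 ss (out of 4)
Looking for: bobbed (tt) and short (S_)
P(bobbed) = 1/4, P(short) = 2/4
P(both) = 1/4 × 2/4 = 2/16 = 1/8
Expected count = 1/8 × 928 = 116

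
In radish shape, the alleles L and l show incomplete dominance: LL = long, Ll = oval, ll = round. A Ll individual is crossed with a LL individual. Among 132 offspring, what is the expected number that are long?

Punnett square for Ll × LL:
Offspring genotypes: 2 LL, 2 Ll
Phenotype counts: 2 long, 2 oval
long: 2 out of 4 → fraction 1/2
Expected count = 1/2 × 132 = 66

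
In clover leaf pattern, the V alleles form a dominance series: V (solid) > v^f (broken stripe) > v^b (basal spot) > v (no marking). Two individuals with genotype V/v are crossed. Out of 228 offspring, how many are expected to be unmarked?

Cross: V/v × V/v
Allele dominance: V > v^f > v^b > v
Offspring genotypes: 1 V/V, 2 V/v, 1 v/v
Phenotype counts: 3 solid, 1 unmarked
unmarked: 1 out of 4 → fraction 1/4
Expected count = 1/4 × 228 = 57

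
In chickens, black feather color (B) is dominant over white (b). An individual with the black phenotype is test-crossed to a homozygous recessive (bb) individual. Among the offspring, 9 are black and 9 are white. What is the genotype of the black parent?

Test cross: ? × bb
Offspring: 9 black, 9 white — approximately 1:1.
A 1:1 ratio in a test cross indicates the unknown parent is heterozygous (Bb).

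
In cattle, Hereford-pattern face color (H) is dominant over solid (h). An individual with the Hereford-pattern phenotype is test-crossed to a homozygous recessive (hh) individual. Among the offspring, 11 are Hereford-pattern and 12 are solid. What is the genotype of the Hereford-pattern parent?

Test cross: ? × hh
Offspring: 11 Hereford-pattern, 12 solid — approximately 1:1.
A 1:1 ratio in a test cross indicates the unknown parent is heterozygous (Hh).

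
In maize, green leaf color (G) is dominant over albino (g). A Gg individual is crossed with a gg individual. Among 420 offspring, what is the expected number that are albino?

Punnett square for Gg × gg:
Offspring genotypes: 2 Gg, 2 gg
green: 2, albino: 2
albino: 2 out of 4 → fraction 1/2
Expected count = 1/2 × 420 = 210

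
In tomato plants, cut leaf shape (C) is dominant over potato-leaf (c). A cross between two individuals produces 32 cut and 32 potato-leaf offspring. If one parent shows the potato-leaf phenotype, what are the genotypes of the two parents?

Observed offspring: 32 cut, 32 potato-leaf
The observed ratio simplifies to 1:1. One parent shows potato-leaf, so its genotype must be cc. A 1:1 offspring split requires the other parent to be heterozygous (Cc).
Parent genotypes: cc × Cc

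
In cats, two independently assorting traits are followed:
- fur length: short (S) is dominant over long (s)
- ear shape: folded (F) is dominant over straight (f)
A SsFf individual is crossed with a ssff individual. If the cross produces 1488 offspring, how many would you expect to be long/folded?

Dihybrid cross SsFf × ssff — consider each gene separately:
fur length: Ss × ss → 2 Ss, 2 ss → 2 S_ : 2 ss (out of 4)
ear shape: Ff × ff → 2 Ff, 2 ff → 2 F_ : 2 ff (out of 4)
Combine (counts out of 4 × 4 = 16): short/folded (S_F_) = 2×2 = 4; short/straight (S_ff) = 2×2 = 4; long/folded (ssF_) = 2×2 = 4; long/straight (ssff) = 2×2 = 4
Phenotype counts (out of 16): 4 short/folded, 4 short/straight, 4 long/folded, 4 long/straight
long/folded: 4 out of 16 → fraction 1/4
Expected count = 1/4 × 1488 = 372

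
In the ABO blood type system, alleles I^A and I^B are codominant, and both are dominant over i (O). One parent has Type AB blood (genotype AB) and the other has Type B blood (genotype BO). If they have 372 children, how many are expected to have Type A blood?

Cross: AB × BO
Possible offspring genotypes: 1 AB, 1 AO, 1 BB, 1 BO
Blood type counts: 1 Type AB, 1 Type A, 2 Type B
Probability of Type A: 1/4
Expected count = 1/4 × 372 = 93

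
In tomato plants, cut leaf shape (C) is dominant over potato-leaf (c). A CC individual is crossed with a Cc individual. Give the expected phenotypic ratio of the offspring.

Punnett square for CC × Cc:
Offspring genotypes: 2 CC, 2 Cc
cut: 4, potato-leaf: 0
Ratio: all cut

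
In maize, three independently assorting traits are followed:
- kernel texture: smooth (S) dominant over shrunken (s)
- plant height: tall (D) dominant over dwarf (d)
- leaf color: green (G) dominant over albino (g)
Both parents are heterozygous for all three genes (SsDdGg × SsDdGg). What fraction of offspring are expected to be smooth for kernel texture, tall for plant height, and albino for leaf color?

Trihybrid cross: SsDdGg × SsDdGg
Each trait segregates independently with a 3:1 phenotypic ratio, so each gene contributes 3/4 (dominant) or 1/4 (recessive).
Target: smooth (kernel texture), tall (plant height), albino (leaf color)
Probability = product of independent per-trait probabilities
= 3/4 × 3/4 × 1/4 = 9/64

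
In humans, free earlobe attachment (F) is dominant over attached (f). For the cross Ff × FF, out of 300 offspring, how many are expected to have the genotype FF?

Punnett square for Ff × FF:
Offspring genotypes: 2 FF, 2 Ff
Total offspring: 4
Count with target: 2
Probability: 2/4 = 1/2
Expected count = 1/2 × 300 = 150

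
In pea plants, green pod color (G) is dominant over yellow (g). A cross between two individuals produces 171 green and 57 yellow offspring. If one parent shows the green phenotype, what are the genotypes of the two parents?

Observed offspring: 171 green, 57 yellow
The observed ratio simplifies to 3:1. Yellow (gg) offspring appear, so each parent must contribute one g allele. The parent stated to show green carries G, so it is Gg. The other parent is then either Gg or gg: Gg × gg would give a 1:1 split, whereas Gg × Gg gives 3:1 — matching the data. So both parents are heterozygous (Gg × Gg).
Parent genotypes: Gg × Gg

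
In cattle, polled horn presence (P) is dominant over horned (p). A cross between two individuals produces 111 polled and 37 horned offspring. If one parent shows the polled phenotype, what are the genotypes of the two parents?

Observed offspring: 111 polled, 37 horned
The observed ratio simplifies to 3:1. Horned (pp) offspring appear, so each parent must contribute one p allele. The parent stated to show polled carries P, so it is Pp. The other parent is then either Pp or pp: Pp × pp would give a 1:1 split, whereas Pp × Pp gives 3:1 — matching the data. So both parents are heterozygous (Pp × Pp).
Parent genotypes: Pp × Pp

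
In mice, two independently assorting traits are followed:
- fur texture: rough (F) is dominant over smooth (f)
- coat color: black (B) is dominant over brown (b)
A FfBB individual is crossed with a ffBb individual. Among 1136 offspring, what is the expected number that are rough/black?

Dihybrid cross FfBB × ffBb — consider each gene separately:
fur texture: Ff × ff → 2 Ff, 2 ff → 2 F_ : 2 ff (out of 4)
coat color: BB × Bb → 2 BB, 2 Bb → 4 B_ (out of 4)
Combine (counts out of 4 × 4 = 16): rough/black (F_B_) = 2×4 = 8; smooth/black (ffB_) = 2×4 = 8
Phenotype counts (out of 16): 8 rough/black, 8 smooth/black
rough/black: 8 out of 16 → fraction 1/2
Expected count = 1/2 × 1136 = 568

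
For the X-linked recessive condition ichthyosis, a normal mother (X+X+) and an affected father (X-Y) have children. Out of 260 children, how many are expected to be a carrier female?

Cross: X+X+ × X-Y
Offspring: 2 X+X-, 2 X+Y
Probability of a carrier female: 2/4 = 1/2
Expected count = 1/2 × 260 = 130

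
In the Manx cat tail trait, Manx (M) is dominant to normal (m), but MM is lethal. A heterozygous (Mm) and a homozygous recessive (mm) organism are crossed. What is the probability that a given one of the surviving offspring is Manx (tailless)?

Cross: Mm × mm
Punnett square offspring (before lethality): 2 Mm, 2 mm
No MM offspring are produced in this cross.
Manx (tailless): 2 out of 4
Probability: 2/4 = 1/2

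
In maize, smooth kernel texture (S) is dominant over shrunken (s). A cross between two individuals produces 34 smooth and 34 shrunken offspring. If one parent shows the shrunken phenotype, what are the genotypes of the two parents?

Observed offspring: 34 smooth, 34 shrunken
The observed ratio simplifies to 1:1. One parent shows shrunken, so its genotype must be ss. A 1:1 offspring split requires the other parent to be heterozygous (Ss).
Parent genotypes: ss × Ss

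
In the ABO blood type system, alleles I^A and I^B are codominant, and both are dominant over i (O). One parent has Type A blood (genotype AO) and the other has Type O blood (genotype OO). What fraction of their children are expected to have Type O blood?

Cross: AO × OO
Possible offspring genotypes: 2 AO, 2 OO
Blood type counts: 2 Type A, 2 Type O
Probability of Type O: 2/4 = 1/2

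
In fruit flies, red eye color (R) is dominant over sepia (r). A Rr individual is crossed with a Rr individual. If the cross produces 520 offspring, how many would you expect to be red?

Punnett square for Rr × Rr:
Offspring genotypes: 1 RR, 2 Rr, 1 rr
red: 3, sepia: 1
red: 3 out of 4 → fraction 3/4
Expected count = 3/4 × 520 = 390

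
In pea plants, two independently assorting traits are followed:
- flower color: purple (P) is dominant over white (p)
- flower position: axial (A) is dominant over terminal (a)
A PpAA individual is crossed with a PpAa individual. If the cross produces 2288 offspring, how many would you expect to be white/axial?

Dihybrid cross PpAA × PpAa — consider each gene separately:
flower color: Pp × Pp → 1 PP, 2 Pp, 1 pp → 3 P_ : 1 pp (out of 4)
flower position: AA × Aa → 2 AA, 2 Aa → 4 A_ (out of 4)
Combine (counts out of 4 × 4 = 16): purple/axial (P_A_) = 3×4 = 12; white/axial (ppA_) = 1×4 = 4
Phenotype counts (out of 16): 12 purple/axial, 4 white/axial
white/axial: 4 out of 16 → fraction 1/4
Expected count = 1/4 × 2288 = 572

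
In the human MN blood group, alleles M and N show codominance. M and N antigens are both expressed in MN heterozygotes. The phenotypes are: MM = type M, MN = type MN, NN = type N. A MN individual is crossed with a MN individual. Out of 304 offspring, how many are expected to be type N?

Punnett square for MN × MN:
Offspring genotypes: 1 MM, 2 MN, 1 NN
Phenotype counts: 1 type M, 2 type MN, 1 type N
type N: 1 out of 4 → fraction 1/4
Expected count = 1/4 × 304 = 76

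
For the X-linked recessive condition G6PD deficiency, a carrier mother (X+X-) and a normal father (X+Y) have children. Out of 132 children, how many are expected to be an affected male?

Cross: X+X- × X+Y
Offspring: 1 X+X+, 1 X+Y, 1 X+X-, 1 X-Y
Probability of an affected male: 1/4
Expected count = 1/4 × 132 = 33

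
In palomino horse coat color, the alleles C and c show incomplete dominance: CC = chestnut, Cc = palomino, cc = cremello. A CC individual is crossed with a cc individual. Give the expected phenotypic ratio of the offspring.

Punnett square for CC × cc:
Offspring genotypes: 4 Cc
Phenotype counts: 4 palomino
Ratio: all palomino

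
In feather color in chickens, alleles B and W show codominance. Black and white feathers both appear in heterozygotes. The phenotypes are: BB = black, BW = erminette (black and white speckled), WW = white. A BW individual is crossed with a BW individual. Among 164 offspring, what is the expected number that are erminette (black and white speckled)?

Punnett square for BW × BW:
Offspring genotypes: 1 BB, 2 BW, 1 WW
Phenotype counts: 1 black, 2 erminette (black and white speckled), 1 white
erminette (black and white speckled): 2 out of 4 → fraction 1/2
Expected count = 1/2 × 164 = 82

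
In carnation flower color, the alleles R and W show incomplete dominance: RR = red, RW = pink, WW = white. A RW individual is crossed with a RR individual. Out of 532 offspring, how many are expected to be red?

Punnett square for RW × RR:
Offspring genotypes: 2 RR, 2 RW
Phenotype counts: 2 red, 2 pink
red: 2 out of 4 → fraction 1/2
Expected count = 1/2 × 532 = 266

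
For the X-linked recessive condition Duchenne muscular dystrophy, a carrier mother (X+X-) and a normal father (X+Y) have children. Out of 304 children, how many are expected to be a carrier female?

Cross: X+X- × X+Y
Offspring: 1 X+X+, 1 X+Y, 1 X+X-, 1 X-Y
Probability of a carrier female: 1/4
Expected count = 1/4 × 304 = 76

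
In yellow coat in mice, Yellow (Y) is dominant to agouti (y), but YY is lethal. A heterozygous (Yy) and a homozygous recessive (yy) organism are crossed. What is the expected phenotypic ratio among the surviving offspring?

Cross: Yy × yy
Punnett square offspring (before lethality): 2 Yy, 2 yy
No YY offspring are produced in this cross.
Ratio: 1 yellow : 1 agouti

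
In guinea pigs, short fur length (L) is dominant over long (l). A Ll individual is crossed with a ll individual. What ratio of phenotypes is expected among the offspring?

Punnett square for Ll × ll:
Offspring genotypes: 2 Ll, 2 ll
short: 2, long: 2
Ratio: 1:1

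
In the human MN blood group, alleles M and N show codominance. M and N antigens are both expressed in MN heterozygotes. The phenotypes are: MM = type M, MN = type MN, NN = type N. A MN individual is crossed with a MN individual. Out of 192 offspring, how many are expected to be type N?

Punnett square for MN × MN:
Offspring genotypes: 1 MM, 2 MN, 1 NN
Phenotype counts: 1 type M, 2 type MN, 1 type N
type N: 1 out of 4 → fraction 1/4
Expected count = 1/4 × 192 = 48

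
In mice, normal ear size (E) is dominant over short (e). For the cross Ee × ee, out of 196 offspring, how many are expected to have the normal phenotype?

Punnett square for Ee × ee:
Offspring genotypes: 2 Ee, 2 ee
Total offspring: 4
Count with target: 2
Probability: 2/4 = 1/2
Expected count = 1/2 × 196 = 98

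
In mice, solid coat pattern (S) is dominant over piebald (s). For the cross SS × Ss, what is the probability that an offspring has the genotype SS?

Punnett square for SS × Ss:
Offspring genotypes: 2 SS, 2 Ss
Total offspring: 4
Count with target: 2
Probability: 2/4 = 1/2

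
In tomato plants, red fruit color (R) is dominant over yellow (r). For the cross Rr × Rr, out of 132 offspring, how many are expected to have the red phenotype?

Punnett square for Rr × Rr:
Offspring genotypes: 1 RR, 2 Rr, 1 rr
Total offspring: 4
Count with target: 3
Probability: 3/4
Expected count = 3/4 × 132 = 99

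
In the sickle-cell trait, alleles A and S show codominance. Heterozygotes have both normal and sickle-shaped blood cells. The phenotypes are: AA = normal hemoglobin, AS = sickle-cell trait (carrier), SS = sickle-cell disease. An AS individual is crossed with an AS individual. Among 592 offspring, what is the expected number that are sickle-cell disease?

Punnett square for AS × AS:
Offspring genotypes: 1 AA, 2 AS, 1 SS
Phenotype counts: 1 normal hemoglobin, 2 sickle-cell trait (carrier), 1 sickle-cell disease
sickle-cell disease: 1 out of 4 → fraction 1/4
Expected count = 1/4 × 592 = 148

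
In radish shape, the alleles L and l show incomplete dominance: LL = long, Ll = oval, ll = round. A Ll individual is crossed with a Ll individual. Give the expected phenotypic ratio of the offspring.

Punnett square for Ll × Ll:
Offspring genotypes: 1 LL, 2 Ll, 1 ll
Phenotype counts: 1 long, 2 oval, 1 round
Ratio: 1 long : 2 oval : 1 round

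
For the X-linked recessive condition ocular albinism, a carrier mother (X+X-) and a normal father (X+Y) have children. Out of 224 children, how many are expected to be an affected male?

Cross: X+X- × X+Y
Offspring: 1 X+X+, 1 X+Y, 1 X+X-, 1 X-Y
Probability of an affected male: 1/4
Expected count = 1/4 × 224 = 56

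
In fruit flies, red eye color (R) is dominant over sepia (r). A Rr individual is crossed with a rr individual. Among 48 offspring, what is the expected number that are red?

Punnett square for Rr × rr:
Offspring genotypes: 2 Rr, 2 rr
red: 2, sepia: 2
red: 2 out of 4 → fraction 1/2
Expected count = 1/2 × 48 = 24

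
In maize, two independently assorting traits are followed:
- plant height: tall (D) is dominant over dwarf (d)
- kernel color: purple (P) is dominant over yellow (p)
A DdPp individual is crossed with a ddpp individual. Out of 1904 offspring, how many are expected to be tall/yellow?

Dihybrid cross DdPp × ddpp — consider each gene separately:
plant height: Dd × dd → 2 Dd, 2 dd → 2 D_ : 2 dd (out of 4)
kernel color: Pp × pp → 2 Pp, 2 pp → 2 P_ : 2 pp (out of 4)
Combine (counts out of 4 × 4 = 16): tall/purple (D_P_) = 2×2 = 4; tall/yellow (D_pp) = 2×2 = 4; dwarf/purple (ddP_) = 2×2 = 4; dwarf/yellow (ddpp) = 2×2 = 4
Phenotype counts (out of 16): 4 tall/purple, 4 tall/yellow, 4 dwarf/purple, 4 dwarf/yellow
tall/yellow: 4 out of 16 → fraction 1/4
Expected count = 1/4 × 1904 = 476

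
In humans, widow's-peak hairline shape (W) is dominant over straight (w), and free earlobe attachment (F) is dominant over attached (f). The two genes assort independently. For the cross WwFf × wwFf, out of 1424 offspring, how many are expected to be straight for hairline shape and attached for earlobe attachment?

Dihybrid cross WwFf × wwFf — consider each gene separately:
hairline shape: Ww × ww → 2 Ww, 2 ww → 2 W_ : 2 ww (out of 4)
earlobe attachment: Ff × Ff → 1 FF, 2 Ff, 1 ff → 3 F_ : 1 ff (out of 4)
Looking for: straight (ww) and attached (ff)
P(straight) = 2/4, P(attached) = 1/4
P(both) = 2/4 × 1/4 = 2/16 = 1/8
Expected count = 1/8 × 1424 = 178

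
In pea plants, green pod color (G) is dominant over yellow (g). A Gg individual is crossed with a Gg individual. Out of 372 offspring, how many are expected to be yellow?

Punnett square for Gg × Gg:
Offspring genotypes: 1 GG, 2 Gg, 1 gg
green: 3, yellow: 1
yellow: 1 out of 4 → fraction 1/4
Expected count = 1/4 × 372 = 93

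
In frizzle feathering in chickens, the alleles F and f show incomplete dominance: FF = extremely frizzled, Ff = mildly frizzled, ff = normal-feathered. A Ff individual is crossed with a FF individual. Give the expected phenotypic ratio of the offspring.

Punnett square for Ff × FF:
Offspring genotypes: 2 FF, 2 Ff
Phenotype counts: 2 extremely frizzled, 2 mildly frizzled
Ratio: 1 extremely frizzled : 1 mildly frizzled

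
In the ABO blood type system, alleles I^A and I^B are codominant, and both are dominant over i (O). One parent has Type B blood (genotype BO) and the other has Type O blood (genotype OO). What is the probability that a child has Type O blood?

Cross: BO × OO
Possible offspring genotypes: 2 BO, 2 OO
Blood type counts: 2 Type B, 2 Type O
Probability of Type O: 2/4 = 1/2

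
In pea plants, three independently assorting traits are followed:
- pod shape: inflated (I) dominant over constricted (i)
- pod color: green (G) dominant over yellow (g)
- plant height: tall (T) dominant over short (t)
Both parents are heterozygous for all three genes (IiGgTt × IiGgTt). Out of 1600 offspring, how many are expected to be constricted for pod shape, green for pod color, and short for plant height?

Trihybrid cross: IiGgTt × IiGgTt
Each trait segregates independently with a 3:1 phenotypic ratio, so each gene contributes 3/4 (dominant) or 1/4 (recessive).
Target: constricted (pod shape), green (pod color), short (plant height)
Probability = product of independent per-trait probabilities
= 1/4 × 3/4 × 1/4 = 3/64
Expected count = 3/64 × 1600 = 75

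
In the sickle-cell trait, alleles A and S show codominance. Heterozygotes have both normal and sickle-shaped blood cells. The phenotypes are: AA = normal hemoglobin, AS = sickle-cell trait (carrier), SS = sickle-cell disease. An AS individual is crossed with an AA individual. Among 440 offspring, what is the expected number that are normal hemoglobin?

Punnett square for AS × AA:
Offspring genotypes: 2 AA, 2 AS
Phenotype counts: 2 normal hemoglobin, 2 sickle-cell trait (carrier)
normal hemoglobin: 2 out of 4 → fraction 1/2
Expected count = 1/2 × 440 = 220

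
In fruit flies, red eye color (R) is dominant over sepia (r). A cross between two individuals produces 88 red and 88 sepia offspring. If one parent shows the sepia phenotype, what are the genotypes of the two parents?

Observed offspring: 88 red, 88 sepia
The observed ratio simplifies to 1:1. One parent shows sepia, so its genotype must be rr. A 1:1 offspring split requires the other parent to be heterozygous (Rr).
Parent genotypes: rr × Rr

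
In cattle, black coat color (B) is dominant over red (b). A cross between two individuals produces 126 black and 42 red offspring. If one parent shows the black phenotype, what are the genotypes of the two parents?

Observed offspring: 126 black, 42 red
The observed ratio simplifies to 3:1. Red (bb) offspring appear, so each parent must contribute one b allele. The parent stated to show black carries B, so it is Bb. The other parent is then either Bb or bb: Bb × bb would give a 1:1 split, whereas Bb × Bb gives 3:1 — matching the data. So both parents are heterozygous (Bb × Bb).
Parent genotypes: Bb × Bb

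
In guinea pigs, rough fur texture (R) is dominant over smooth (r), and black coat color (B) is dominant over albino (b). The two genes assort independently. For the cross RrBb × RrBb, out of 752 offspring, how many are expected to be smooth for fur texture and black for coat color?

Dihybrid cross RrBb × RrBb — consider each gene separately:
fur texture: Rr × Rr → 1 RR, 2 Rr, 1 rr → 3 R_ : 1 rr (out of 4)
coat color: Bb × Bb → 1 BB, 2 Bb, 1 bb → 3 B_ : 1 bb (out of 4)
Looking for: smooth (rr) and black (B_)
P(smooth) = 1/4, P(black) = 3/4
P(both) = 1/4 × 3/4 = 3/16
Expected count = 3/16 × 752 = 141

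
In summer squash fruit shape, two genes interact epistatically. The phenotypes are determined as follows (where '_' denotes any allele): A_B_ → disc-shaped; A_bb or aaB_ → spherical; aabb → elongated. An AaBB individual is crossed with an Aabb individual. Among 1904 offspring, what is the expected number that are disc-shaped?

Cross: AaBB × Aabb — consider each gene separately:
A gene: Aa × Aa → 1 AA, 2 Aa, 1 aa → 3 A_ : 1 aa (out of 4)
B gene: BB × bb → 4 Bb → 4 B_ (out of 4)
Genotype classes (out of 4 × 4 = 16): A_B_ = 3×4 = 12; aaB_ = 1×4 = 4
Apply the phenotype rules: A_B_ (12) → disc-shaped; aaB_ (4) → spherical
Phenotype counts (out of 16): 12 disc-shaped, 4 spherical
disc-shaped: 12 out of 16 → fraction 3/4
Expected count = 3/4 × 1904 = 1428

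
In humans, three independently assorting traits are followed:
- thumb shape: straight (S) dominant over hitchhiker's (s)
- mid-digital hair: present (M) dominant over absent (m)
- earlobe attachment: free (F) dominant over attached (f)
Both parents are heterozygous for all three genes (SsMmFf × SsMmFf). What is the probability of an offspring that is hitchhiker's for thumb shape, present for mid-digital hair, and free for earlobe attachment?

Trihybrid cross: SsMmFf × SsMmFf
Each trait segregates independently with a 3:1 phenotypic ratio, so each gene contributes 3/4 (dominant) or 1/4 (recessive).
Target: hitchhiker's (thumb shape), present (mid-digital hair), free (earlobe attachment)
Probability = product of independent per-trait probabilities
= 1/4 × 3/4 × 3/4 = 9/64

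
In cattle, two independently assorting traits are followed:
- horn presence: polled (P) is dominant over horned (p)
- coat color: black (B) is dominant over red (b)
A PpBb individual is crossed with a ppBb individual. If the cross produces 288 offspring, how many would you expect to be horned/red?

Dihybrid cross PpBb × ppBb — consider each gene separately:
horn presence: Pp × pp → 2 Pp, 2 pp → 2 P_ : 2 pp (out of 4)
coat color: Bb × Bb → 1 BB, 2 Bb, 1 bb → 3 B_ : 1 bb (out of 4)
Combine (counts out of 4 × 4 = 16): polled/black (P_B_) = 2×3 = 6; polled/red (P_bb) = 2×1 = 2; horned/black (ppB_) = 2×3 = 6; horned/red (ppbb) = 2×1 = 2
Phenotype counts (out of 16): 6 polled/black, 2 polled/red, 6 horned/black, 2 horned/red
horned/red: 2 out of 16 → fraction 1/8
Expected count = 1/8 × 288 = 36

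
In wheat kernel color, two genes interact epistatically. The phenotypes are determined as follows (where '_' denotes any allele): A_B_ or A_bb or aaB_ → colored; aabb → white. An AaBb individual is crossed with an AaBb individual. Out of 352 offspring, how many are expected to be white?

Cross: AaBb × AaBb — consider each gene separately:
A gene: Aa × Aa → 1 AA, 2 Aa, 1 aa → 3 A_ : 1 aa (out of 4)
B gene: Bb × Bb → 1 BB, 2 Bb, 1 bb → 3 B_ : 1 bb (out of 4)
Genotype classes (out of 4 × 4 = 16): A_B_ = 3×3 = 9; A_bb = 3×1 = 3; aaB_ = 1×3 = 3; aabb = 1×1 = 1
Apply the phenotype rules: A_B_ (9) + A_bb (3) + aaB_ (3) → colored; aabb (1) → white
Phenotype counts (out of 16): 15 colored, 1 white
white: 1 out of 16 → fraction 1/16
Expected count = 1/16 × 352 = 22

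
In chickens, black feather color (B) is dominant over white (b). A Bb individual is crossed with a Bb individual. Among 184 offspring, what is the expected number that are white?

Punnett square for Bb × Bb:
Offspring genotypes: 1 BB, 2 Bb, 1 bb
black: 3, white: 1
white: 1 out of 4 → fraction 1/4
Expected count = 1/4 × 184 = 46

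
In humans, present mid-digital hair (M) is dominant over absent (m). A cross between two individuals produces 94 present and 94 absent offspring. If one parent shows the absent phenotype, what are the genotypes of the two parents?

Observed offspring: 94 present, 94 absent
The observed ratio simplifies to 1:1. One parent shows absent, so its genotype must be mm. A 1:1 offspring split requires the other parent to be heterozygous (Mm).
Parent genotypes: mm × Mm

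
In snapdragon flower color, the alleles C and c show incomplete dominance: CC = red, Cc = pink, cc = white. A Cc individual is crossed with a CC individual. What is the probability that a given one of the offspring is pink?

Punnett square for Cc × CC:
Offspring genotypes: 2 CC, 2 Cc
Phenotype counts: 2 red, 2 pink
pink: 2 out of 4
Probability: 2/4 = 1/2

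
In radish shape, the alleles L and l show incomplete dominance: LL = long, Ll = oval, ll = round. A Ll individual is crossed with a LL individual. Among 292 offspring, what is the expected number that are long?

Punnett square for Ll × LL:
Offspring genotypes: 2 LL, 2 Ll
Phenotype counts: 2 long, 2 oval
long: 2 out of 4 → fraction 1/2
Expected count = 1/2 × 292 = 146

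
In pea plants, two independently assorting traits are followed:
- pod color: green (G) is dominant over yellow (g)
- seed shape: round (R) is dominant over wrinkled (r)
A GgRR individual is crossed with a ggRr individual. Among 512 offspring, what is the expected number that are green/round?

Dihybrid cross GgRR × ggRr — consider each gene separately:
pod color: Gg × gg → 2 Gg, 2 gg → 2 G_ : 2 gg (out of 4)
seed shape: RR × Rr → 2 RR, 2 Rr → 4 R_ (out of 4)
Combine (counts out of 4 × 4 = 16): green/round (G_R_) = 2×4 = 8; yellow/round (ggR_) = 2×4 = 8
Phenotype counts (out of 16): 8 green/round, 8 yellow/round
green/round: 8 out of 16 → fraction 1/2
Expected count = 1/2 × 512 = 256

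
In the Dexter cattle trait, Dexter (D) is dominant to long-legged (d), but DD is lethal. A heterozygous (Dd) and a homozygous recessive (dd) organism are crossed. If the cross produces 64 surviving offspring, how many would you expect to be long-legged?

Cross: Dd × dd
Punnett square offspring (before lethality): 2 Dd, 2 dd
No DD offspring are produced in this cross.
long-legged: 2 out of 4 → fraction 1/2
Expected count = 1/2 × 64 = 32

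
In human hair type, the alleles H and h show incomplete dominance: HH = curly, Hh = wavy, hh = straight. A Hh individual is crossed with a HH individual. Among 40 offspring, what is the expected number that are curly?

Punnett square for Hh × HH:
Offspring genotypes: 2 HH, 2 Hh
Phenotype counts: 2 curly, 2 wavy
curly: 2 out of 4 → fraction 1/2
Expected count = 1/2 × 40 = 20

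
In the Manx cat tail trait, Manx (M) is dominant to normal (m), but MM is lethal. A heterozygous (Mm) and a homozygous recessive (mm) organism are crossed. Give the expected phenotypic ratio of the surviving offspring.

Cross: Mm × mm
Punnett square offspring (before lethality): 2 Mm, 2 mm
No MM offspring are produced in this cross.
Ratio: 1 Manx (tailless) : 1 normal-tailed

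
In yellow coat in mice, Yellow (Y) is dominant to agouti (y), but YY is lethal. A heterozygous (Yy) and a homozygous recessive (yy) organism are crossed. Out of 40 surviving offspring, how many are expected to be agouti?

Cross: Yy × yy
Punnett square offspring (before lethality): 2 Yy, 2 yy
No YY offspring are produced in this cross.
agouti: 2 out of 4 → fraction 1/2
Expected count = 1/2 × 40 = 20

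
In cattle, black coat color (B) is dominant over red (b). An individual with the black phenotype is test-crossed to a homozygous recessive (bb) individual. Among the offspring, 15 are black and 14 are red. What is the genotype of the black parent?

Test cross: ? × bb
Offspring: 15 black, 14 red — approximately 1:1.
A 1:1 ratio in a test cross indicates the unknown parent is heterozygous (Bb).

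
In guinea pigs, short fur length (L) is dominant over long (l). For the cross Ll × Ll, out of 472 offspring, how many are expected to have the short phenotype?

Punnett square for Ll × Ll:
Offspring genotypes: 1 LL, 2 Ll, 1 ll
Total offspring: 4
Count with target: 3
Probability: 3/4
Expected count = 3/4 × 472 = 354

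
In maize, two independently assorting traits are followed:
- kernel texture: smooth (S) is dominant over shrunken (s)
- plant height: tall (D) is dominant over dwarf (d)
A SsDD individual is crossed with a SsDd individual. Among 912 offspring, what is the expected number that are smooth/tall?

Dihybrid cross SsDD × SsDd — consider each gene separately:
kernel texture: Ss × Ss → 1 SS, 2 Ss, 1 ss → 3 S_ : 1 ss (out of 4)
plant height: DD × Dd → 2 DD, 2 Dd → 4 D_ (out of 4)
Combine (counts out of 4 × 4 = 16): smooth/tall (S_D_) = 3×4 = 12; shrunken/tall (ssD_) = 1×4 = 4
Phenotype counts (out of 16): 12 smooth/tall, 4 shrunken/tall
smooth/tall: 12 out of 16 → fraction 3/4
Expected count = 3/4 × 912 = 684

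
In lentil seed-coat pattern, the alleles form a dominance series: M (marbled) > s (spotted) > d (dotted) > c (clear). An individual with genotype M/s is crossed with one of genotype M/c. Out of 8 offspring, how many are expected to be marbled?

Cross: M/s × M/c
Allele dominance: M > s > d > c
Offspring genotypes: 1 M/M, 1 M/c, 1 M/s, 1 s/c
Phenotype counts: 3 marbled, 1 spotted
marbled: 3 out of 4 → fraction 3/4
Expected count = 3/4 × 8 = 6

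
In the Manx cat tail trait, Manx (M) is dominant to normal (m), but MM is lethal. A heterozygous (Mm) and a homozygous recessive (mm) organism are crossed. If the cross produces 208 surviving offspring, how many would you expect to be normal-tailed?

Cross: Mm × mm
Punnett square offspring (before lethality): 2 Mm, 2 mm
No MM offspring are produced in this cross.
normal-tailed: 2 out of 4 → fraction 1/2
Expected count = 1/2 × 208 = 104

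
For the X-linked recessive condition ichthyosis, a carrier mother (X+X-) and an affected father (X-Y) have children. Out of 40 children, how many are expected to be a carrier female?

Cross: X+X- × X-Y
Offspring: 1 X+X-, 1 X+Y, 1 X-X-, 1 X-Y
Probability of a carrier female: 1/4
Expected count = 1/4 × 40 = 10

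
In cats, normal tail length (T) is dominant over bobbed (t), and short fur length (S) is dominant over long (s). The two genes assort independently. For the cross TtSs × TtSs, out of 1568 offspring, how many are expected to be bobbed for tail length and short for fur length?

Dihybrid cross TtSs × TtSs — consider each gene separately:
tail length: Tt × Tt → 1 TT, 2 Tt, 1 tt → 3 T_ : 1 tt (out of 4)
fur length: Ss × Ss → 1 SS, 2 Ss, 1 ss → 3 S_ : 1 ss (out of 4)
Looking for: bobbed (tt) and short (S_)
P(bobbed) = 1/4, P(short) = 3/4
P(both) = 1/4 × 3/4 = 3/16
Expected count = 3/16 × 1568 = 294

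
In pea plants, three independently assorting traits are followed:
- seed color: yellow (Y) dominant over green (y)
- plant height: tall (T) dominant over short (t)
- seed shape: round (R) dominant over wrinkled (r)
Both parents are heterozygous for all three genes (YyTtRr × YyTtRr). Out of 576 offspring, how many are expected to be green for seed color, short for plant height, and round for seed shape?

Trihybrid cross: YyTtRr × YyTtRr
Each trait segregates independently with a 3:1 phenotypic ratio, so each gene contributes 3/4 (dominant) or 1/4 (recessive).
Target: green (seed color), short (plant height), round (seed shape)
Probability = product of independent per-trait probabilities
= 1/4 × 1/4 × 3/4 = 3/64
Expected count = 3/64 × 576 = 27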